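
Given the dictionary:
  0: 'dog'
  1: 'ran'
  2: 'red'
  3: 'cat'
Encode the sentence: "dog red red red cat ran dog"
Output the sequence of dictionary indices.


Look up each word in the dictionary:
  'dog' -> 0
  'red' -> 2
  'red' -> 2
  'red' -> 2
  'cat' -> 3
  'ran' -> 1
  'dog' -> 0

Encoded: [0, 2, 2, 2, 3, 1, 0]


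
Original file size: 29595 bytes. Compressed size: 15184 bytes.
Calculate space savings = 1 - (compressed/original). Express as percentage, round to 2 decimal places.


ratio = compressed/original = 15184/29595 = 0.51306
savings = 1 - ratio = 1 - 0.51306 = 0.48694
as a percentage: 0.48694 * 100 = 48.69%

Space savings = 1 - 15184/29595 = 48.69%


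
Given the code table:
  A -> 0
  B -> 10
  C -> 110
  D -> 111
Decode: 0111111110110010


Decoding:
0 -> A
111 -> D
111 -> D
110 -> C
110 -> C
0 -> A
10 -> B


Result: ADDCCAB


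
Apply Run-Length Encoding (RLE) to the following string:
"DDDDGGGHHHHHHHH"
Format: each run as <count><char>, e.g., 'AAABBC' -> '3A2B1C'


Scanning runs left to right:
  i=0: run of 'D' x 4 -> '4D'
  i=4: run of 'G' x 3 -> '3G'
  i=7: run of 'H' x 8 -> '8H'

RLE = 4D3G8H


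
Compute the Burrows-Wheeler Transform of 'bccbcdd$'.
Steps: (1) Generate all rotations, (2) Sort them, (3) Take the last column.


Rotations (sorted):
  0: $bccbcdd -> last char: d
  1: bccbcdd$ -> last char: $
  2: bcdd$bcc -> last char: c
  3: cbcdd$bc -> last char: c
  4: ccbcdd$b -> last char: b
  5: cdd$bccb -> last char: b
  6: d$bccbcd -> last char: d
  7: dd$bccbc -> last char: c


BWT = d$ccbbdc


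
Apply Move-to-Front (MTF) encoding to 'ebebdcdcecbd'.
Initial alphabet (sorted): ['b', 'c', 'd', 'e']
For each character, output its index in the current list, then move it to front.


MTF encoding:
'e': index 3 in ['b', 'c', 'd', 'e'] -> ['e', 'b', 'c', 'd']
'b': index 1 in ['e', 'b', 'c', 'd'] -> ['b', 'e', 'c', 'd']
'e': index 1 in ['b', 'e', 'c', 'd'] -> ['e', 'b', 'c', 'd']
'b': index 1 in ['e', 'b', 'c', 'd'] -> ['b', 'e', 'c', 'd']
'd': index 3 in ['b', 'e', 'c', 'd'] -> ['d', 'b', 'e', 'c']
'c': index 3 in ['d', 'b', 'e', 'c'] -> ['c', 'd', 'b', 'e']
'd': index 1 in ['c', 'd', 'b', 'e'] -> ['d', 'c', 'b', 'e']
'c': index 1 in ['d', 'c', 'b', 'e'] -> ['c', 'd', 'b', 'e']
'e': index 3 in ['c', 'd', 'b', 'e'] -> ['e', 'c', 'd', 'b']
'c': index 1 in ['e', 'c', 'd', 'b'] -> ['c', 'e', 'd', 'b']
'b': index 3 in ['c', 'e', 'd', 'b'] -> ['b', 'c', 'e', 'd']
'd': index 3 in ['b', 'c', 'e', 'd'] -> ['d', 'b', 'c', 'e']


Output: [3, 1, 1, 1, 3, 3, 1, 1, 3, 1, 3, 3]


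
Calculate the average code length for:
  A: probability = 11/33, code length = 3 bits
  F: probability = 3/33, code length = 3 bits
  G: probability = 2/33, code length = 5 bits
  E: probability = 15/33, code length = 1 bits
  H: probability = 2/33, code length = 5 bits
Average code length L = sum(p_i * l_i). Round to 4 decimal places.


Weighted contributions p_i * l_i:
  A: (11/33) * 3 = 33/33
  F: (3/33) * 3 = 9/33
  G: (2/33) * 5 = 10/33
  E: (15/33) * 1 = 15/33
  H: (2/33) * 5 = 10/33
Sum = (33 + 9 + 10 + 15 + 10)/33 = 77/33

L = 77/33 = 2.3333 bits/symbol


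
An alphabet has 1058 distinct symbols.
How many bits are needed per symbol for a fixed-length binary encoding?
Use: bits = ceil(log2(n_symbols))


log2(1058) = 10.0471
Bracket: 2^10 = 1024 < 1058 <= 2^11 = 2048
So ceil(log2(1058)) = 11

bits = ceil(log2(1058)) = ceil(10.0471) = 11 bits


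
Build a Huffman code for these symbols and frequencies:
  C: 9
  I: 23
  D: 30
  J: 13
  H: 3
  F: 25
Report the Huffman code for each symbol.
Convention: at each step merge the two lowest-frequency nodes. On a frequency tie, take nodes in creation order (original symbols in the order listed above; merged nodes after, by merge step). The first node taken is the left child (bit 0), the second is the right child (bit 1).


Huffman tree construction:
Step 1: Merge H(3) + C(9) = 12
Step 2: Merge (H+C)(12) + J(13) = 25
Step 3: Merge I(23) + F(25) = 48
Step 4: Merge ((H+C)+J)(25) + D(30) = 55
Step 5: Merge (I+F)(48) + (((H+C)+J)+D)(55) = 103
Read each symbol's code off the tree from the root (left child = 0, right child = 1).

Codes:
  C: 1001 (length 4)
  I: 00 (length 2)
  D: 11 (length 2)
  J: 101 (length 3)
  H: 1000 (length 4)
  F: 01 (length 2)
Average code length: 243/103 = 2.3592 bits/symbol


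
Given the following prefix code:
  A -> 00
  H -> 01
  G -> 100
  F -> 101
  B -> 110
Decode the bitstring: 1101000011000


Decoding step by step:
Bits 110 -> B
Bits 100 -> G
Bits 00 -> A
Bits 110 -> B
Bits 00 -> A


Decoded message: BGABA


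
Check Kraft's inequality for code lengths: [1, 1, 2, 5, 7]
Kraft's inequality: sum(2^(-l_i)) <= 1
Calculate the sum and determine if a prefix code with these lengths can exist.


Sum = 2^(-1) + 2^(-1) + 2^(-2) + 2^(-5) + 2^(-7)
    = 0.5 + 0.5 + 0.25 + 0.03125 + 0.0078125
    = 165/128 = 1.2890625
Since 1.2890625 > 1, Kraft's inequality is NOT satisfied.
A prefix code with these lengths CANNOT exist.

Kraft sum = 1.2890625. Not satisfied.


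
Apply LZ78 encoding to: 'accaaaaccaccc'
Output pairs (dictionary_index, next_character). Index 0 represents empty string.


LZ78 encoding steps:
Dictionary: {0: ''}
Step 1: w='' (idx 0), next='a' -> output (0, 'a'), add 'a' as idx 1
Step 2: w='' (idx 0), next='c' -> output (0, 'c'), add 'c' as idx 2
Step 3: w='c' (idx 2), next='a' -> output (2, 'a'), add 'ca' as idx 3
Step 4: w='a' (idx 1), next='a' -> output (1, 'a'), add 'aa' as idx 4
Step 5: w='a' (idx 1), next='c' -> output (1, 'c'), add 'ac' as idx 5
Step 6: w='ca' (idx 3), next='c' -> output (3, 'c'), add 'cac' as idx 6
Step 7: w='c' (idx 2), next='c' -> output (2, 'c'), add 'cc' as idx 7


Encoded: [(0, 'a'), (0, 'c'), (2, 'a'), (1, 'a'), (1, 'c'), (3, 'c'), (2, 'c')]


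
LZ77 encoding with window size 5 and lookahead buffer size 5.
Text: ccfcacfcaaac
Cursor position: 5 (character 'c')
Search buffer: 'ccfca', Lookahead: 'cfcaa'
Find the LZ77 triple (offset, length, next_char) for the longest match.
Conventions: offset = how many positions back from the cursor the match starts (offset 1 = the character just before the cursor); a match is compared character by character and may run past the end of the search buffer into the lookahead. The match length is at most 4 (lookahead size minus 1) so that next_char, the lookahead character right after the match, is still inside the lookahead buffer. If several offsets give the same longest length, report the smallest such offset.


Try each offset into the search buffer:
  offset=1 (pos 4, char 'a'): match length 0
  offset=2 (pos 3, char 'c'): match length 1
  offset=3 (pos 2, char 'f'): match length 0
  offset=4 (pos 1, char 'c'): match length 4
  offset=5 (pos 0, char 'c'): match length 1
Longest match has length 4 at offset 4.
next_char = character at position 5 + 4 = 9 -> 'a'

Best match: offset=4, length=4 (matching 'cfca' starting at position 1)
LZ77 triple: (4, 4, 'a')


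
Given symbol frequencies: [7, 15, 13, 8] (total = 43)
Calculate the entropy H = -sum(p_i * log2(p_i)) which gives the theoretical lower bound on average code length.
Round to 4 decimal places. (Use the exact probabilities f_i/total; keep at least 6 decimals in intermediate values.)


Per-symbol terms -p_i * log2(p_i) with p_i = f_i/43:
  p = 7/43 = 0.162791: log2(p) = -2.618910, -p*log2(p) = 0.426334
  p = 15/43 = 0.348837: log2(p) = -1.519374, -p*log2(p) = 0.530014
  p = 13/43 = 0.302326: log2(p) = -1.725825, -p*log2(p) = 0.521761
  p = 8/43 = 0.186047: log2(p) = -2.426265, -p*log2(p) = 0.451398
H = 0.426334 + 0.530014 + 0.521761 + 0.451398 = 1.929507

H = 1.9295 bits/symbol


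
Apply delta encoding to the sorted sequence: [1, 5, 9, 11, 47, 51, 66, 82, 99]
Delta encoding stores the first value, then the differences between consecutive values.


First value: 1
Deltas:
  5 - 1 = 4
  9 - 5 = 4
  11 - 9 = 2
  47 - 11 = 36
  51 - 47 = 4
  66 - 51 = 15
  82 - 66 = 16
  99 - 82 = 17


Delta encoded: [1, 4, 4, 2, 36, 4, 15, 16, 17]


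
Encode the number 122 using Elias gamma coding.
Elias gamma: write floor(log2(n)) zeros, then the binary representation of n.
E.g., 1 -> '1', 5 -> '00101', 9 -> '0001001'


num_bits = floor(log2(122)) + 1 = 7
leading_zeros = num_bits - 1 = 6
binary(122) = 1111010

Elias gamma(122) = '000000' + '1111010' = 0000001111010 (13 bits)


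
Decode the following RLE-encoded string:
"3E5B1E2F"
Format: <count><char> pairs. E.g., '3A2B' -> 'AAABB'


Expanding each <count><char> pair:
  3E -> 'EEE'
  5B -> 'BBBBB'
  1E -> 'E'
  2F -> 'FF'

Decoded = EEEBBBBBEFF


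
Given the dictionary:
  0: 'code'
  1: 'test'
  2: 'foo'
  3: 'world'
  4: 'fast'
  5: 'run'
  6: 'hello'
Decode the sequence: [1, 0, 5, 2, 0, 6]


Look up each index in the dictionary:
  1 -> 'test'
  0 -> 'code'
  5 -> 'run'
  2 -> 'foo'
  0 -> 'code'
  6 -> 'hello'

Decoded: "test code run foo code hello"


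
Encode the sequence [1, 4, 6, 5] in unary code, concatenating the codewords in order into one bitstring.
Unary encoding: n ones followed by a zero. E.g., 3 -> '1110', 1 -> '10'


Encode each number as n ones followed by a terminating 0:
  1 -> 10 (2 bits)
  4 -> 11110 (5 bits)
  6 -> 1111110 (7 bits)
  5 -> 111110 (6 bits)
Total length = 2 + 5 + 7 + 6 = 20 bits.

Unary([1, 4, 6, 5]) = 10111101111110111110 (20 bits)


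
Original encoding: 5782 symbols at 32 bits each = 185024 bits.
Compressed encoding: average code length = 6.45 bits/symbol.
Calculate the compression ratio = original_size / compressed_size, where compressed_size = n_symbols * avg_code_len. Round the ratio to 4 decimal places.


original_size = n_symbols * orig_bits = 5782 * 32 = 185024 bits
compressed_size = n_symbols * avg_code_len = 5782 * 6.45 = 37293.9 bits
ratio = original_size / compressed_size = 185024 / 37293.9 = 4.9612

Compression ratio = 4.9612


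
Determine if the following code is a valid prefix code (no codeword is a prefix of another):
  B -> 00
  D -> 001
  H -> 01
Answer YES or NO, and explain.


Checking each pair (does one codeword prefix another?):
  B='00' vs D='001': prefix -- VIOLATION

NO -- this is NOT a valid prefix code. B (00) is a prefix of D (001).


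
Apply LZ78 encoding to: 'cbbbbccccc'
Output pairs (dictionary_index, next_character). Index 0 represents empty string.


LZ78 encoding steps:
Dictionary: {0: ''}
Step 1: w='' (idx 0), next='c' -> output (0, 'c'), add 'c' as idx 1
Step 2: w='' (idx 0), next='b' -> output (0, 'b'), add 'b' as idx 2
Step 3: w='b' (idx 2), next='b' -> output (2, 'b'), add 'bb' as idx 3
Step 4: w='b' (idx 2), next='c' -> output (2, 'c'), add 'bc' as idx 4
Step 5: w='c' (idx 1), next='c' -> output (1, 'c'), add 'cc' as idx 5
Step 6: w='cc' (idx 5), end of input -> output (5, '')


Encoded: [(0, 'c'), (0, 'b'), (2, 'b'), (2, 'c'), (1, 'c'), (5, '')]


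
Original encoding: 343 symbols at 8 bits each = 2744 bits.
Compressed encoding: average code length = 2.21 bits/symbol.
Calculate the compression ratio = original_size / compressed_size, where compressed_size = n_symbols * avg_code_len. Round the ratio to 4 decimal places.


original_size = n_symbols * orig_bits = 343 * 8 = 2744 bits
compressed_size = n_symbols * avg_code_len = 343 * 2.21 = 758.03 bits
ratio = original_size / compressed_size = 2744 / 758.03 = 3.6199

Compression ratio = 3.6199


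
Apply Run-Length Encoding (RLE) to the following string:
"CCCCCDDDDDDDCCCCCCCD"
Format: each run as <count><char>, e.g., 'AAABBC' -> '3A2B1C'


Scanning runs left to right:
  i=0: run of 'C' x 5 -> '5C'
  i=5: run of 'D' x 7 -> '7D'
  i=12: run of 'C' x 7 -> '7C'
  i=19: run of 'D' x 1 -> '1D'

RLE = 5C7D7C1D


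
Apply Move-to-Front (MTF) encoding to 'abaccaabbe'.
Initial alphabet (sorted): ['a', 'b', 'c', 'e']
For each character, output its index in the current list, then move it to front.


MTF encoding:
'a': index 0 in ['a', 'b', 'c', 'e'] -> ['a', 'b', 'c', 'e']
'b': index 1 in ['a', 'b', 'c', 'e'] -> ['b', 'a', 'c', 'e']
'a': index 1 in ['b', 'a', 'c', 'e'] -> ['a', 'b', 'c', 'e']
'c': index 2 in ['a', 'b', 'c', 'e'] -> ['c', 'a', 'b', 'e']
'c': index 0 in ['c', 'a', 'b', 'e'] -> ['c', 'a', 'b', 'e']
'a': index 1 in ['c', 'a', 'b', 'e'] -> ['a', 'c', 'b', 'e']
'a': index 0 in ['a', 'c', 'b', 'e'] -> ['a', 'c', 'b', 'e']
'b': index 2 in ['a', 'c', 'b', 'e'] -> ['b', 'a', 'c', 'e']
'b': index 0 in ['b', 'a', 'c', 'e'] -> ['b', 'a', 'c', 'e']
'e': index 3 in ['b', 'a', 'c', 'e'] -> ['e', 'b', 'a', 'c']


Output: [0, 1, 1, 2, 0, 1, 0, 2, 0, 3]


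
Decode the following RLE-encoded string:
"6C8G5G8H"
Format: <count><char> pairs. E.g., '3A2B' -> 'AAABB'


Expanding each <count><char> pair:
  6C -> 'CCCCCC'
  8G -> 'GGGGGGGG'
  5G -> 'GGGGG'
  8H -> 'HHHHHHHH'

Decoded = CCCCCCGGGGGGGGGGGGGHHHHHHHH


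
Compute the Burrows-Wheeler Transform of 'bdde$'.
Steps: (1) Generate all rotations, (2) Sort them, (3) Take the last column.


Rotations (sorted):
  0: $bdde -> last char: e
  1: bdde$ -> last char: $
  2: dde$b -> last char: b
  3: de$bd -> last char: d
  4: e$bdd -> last char: d


BWT = e$bdd


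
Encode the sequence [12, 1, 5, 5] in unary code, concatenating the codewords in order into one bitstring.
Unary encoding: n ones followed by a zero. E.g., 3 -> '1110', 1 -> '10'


Encode each number as n ones followed by a terminating 0:
  12 -> 1111111111110 (13 bits)
  1 -> 10 (2 bits)
  5 -> 111110 (6 bits)
  5 -> 111110 (6 bits)
Total length = 13 + 2 + 6 + 6 = 27 bits.

Unary([12, 1, 5, 5]) = 111111111111010111110111110 (27 bits)


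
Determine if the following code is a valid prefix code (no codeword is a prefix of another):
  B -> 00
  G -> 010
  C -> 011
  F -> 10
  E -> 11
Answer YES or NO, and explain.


Checking each pair (does one codeword prefix another?):
  B='00' vs G='010': no prefix
  B='00' vs C='011': no prefix
  B='00' vs F='10': no prefix
  B='00' vs E='11': no prefix
  G='010' vs B='00': no prefix
  G='010' vs C='011': no prefix
  G='010' vs F='10': no prefix
  G='010' vs E='11': no prefix
  C='011' vs B='00': no prefix
  C='011' vs G='010': no prefix
  C='011' vs F='10': no prefix
  C='011' vs E='11': no prefix
  F='10' vs B='00': no prefix
  F='10' vs G='010': no prefix
  F='10' vs C='011': no prefix
  F='10' vs E='11': no prefix
  E='11' vs B='00': no prefix
  E='11' vs G='010': no prefix
  E='11' vs C='011': no prefix
  E='11' vs F='10': no prefix
No violation found over all pairs.

YES -- this is a valid prefix code. No codeword is a prefix of any other codeword.


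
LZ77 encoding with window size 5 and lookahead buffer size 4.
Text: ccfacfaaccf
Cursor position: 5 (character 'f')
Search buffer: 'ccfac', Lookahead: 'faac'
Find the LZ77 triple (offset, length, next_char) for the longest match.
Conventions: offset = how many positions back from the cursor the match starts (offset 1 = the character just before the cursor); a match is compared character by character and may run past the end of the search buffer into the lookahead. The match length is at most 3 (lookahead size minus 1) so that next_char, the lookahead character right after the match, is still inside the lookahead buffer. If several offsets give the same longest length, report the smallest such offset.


Try each offset into the search buffer:
  offset=1 (pos 4, char 'c'): match length 0
  offset=2 (pos 3, char 'a'): match length 0
  offset=3 (pos 2, char 'f'): match length 2
  offset=4 (pos 1, char 'c'): match length 0
  offset=5 (pos 0, char 'c'): match length 0
Longest match has length 2 at offset 3.
next_char = character at position 5 + 2 = 7 -> 'a'

Best match: offset=3, length=2 (matching 'fa' starting at position 2)
LZ77 triple: (3, 2, 'a')


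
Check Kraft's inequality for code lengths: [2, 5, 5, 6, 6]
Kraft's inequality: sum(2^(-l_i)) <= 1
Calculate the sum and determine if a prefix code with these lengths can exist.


Sum = 2^(-2) + 2^(-5) + 2^(-5) + 2^(-6) + 2^(-6)
    = 0.25 + 0.03125 + 0.03125 + 0.015625 + 0.015625
    = 22/64 = 0.34375
Since 0.34375 <= 1, Kraft's inequality IS satisfied.
A prefix code with these lengths CAN exist.

Kraft sum = 0.34375. Satisfied.


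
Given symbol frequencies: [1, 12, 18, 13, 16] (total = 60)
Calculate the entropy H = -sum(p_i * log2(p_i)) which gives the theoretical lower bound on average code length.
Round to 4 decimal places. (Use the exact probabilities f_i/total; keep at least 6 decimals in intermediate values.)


Per-symbol terms -p_i * log2(p_i) with p_i = f_i/60:
  p = 1/60 = 0.016667: log2(p) = -5.906891, -p*log2(p) = 0.098448
  p = 12/60 = 0.200000: log2(p) = -2.321928, -p*log2(p) = 0.464386
  p = 18/60 = 0.300000: log2(p) = -1.736966, -p*log2(p) = 0.521090
  p = 13/60 = 0.216667: log2(p) = -2.206451, -p*log2(p) = 0.478064
  p = 16/60 = 0.266667: log2(p) = -1.906891, -p*log2(p) = 0.508504
H = 0.098448 + 0.464386 + 0.521090 + 0.478064 + 0.508504 = 2.070492

H = 2.0705 bits/symbol


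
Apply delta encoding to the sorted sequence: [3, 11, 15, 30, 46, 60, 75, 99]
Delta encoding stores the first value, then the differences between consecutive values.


First value: 3
Deltas:
  11 - 3 = 8
  15 - 11 = 4
  30 - 15 = 15
  46 - 30 = 16
  60 - 46 = 14
  75 - 60 = 15
  99 - 75 = 24


Delta encoded: [3, 8, 4, 15, 16, 14, 15, 24]


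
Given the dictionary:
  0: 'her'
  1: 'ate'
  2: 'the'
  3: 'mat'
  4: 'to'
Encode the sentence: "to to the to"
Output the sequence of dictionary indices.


Look up each word in the dictionary:
  'to' -> 4
  'to' -> 4
  'the' -> 2
  'to' -> 4

Encoded: [4, 4, 2, 4]


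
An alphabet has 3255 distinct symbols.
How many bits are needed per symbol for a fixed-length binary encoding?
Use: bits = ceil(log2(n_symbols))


log2(3255) = 11.6684
Bracket: 2^11 = 2048 < 3255 <= 2^12 = 4096
So ceil(log2(3255)) = 12

bits = ceil(log2(3255)) = ceil(11.6684) = 12 bits


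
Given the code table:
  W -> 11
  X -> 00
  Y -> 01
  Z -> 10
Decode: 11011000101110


Decoding:
11 -> W
01 -> Y
10 -> Z
00 -> X
10 -> Z
11 -> W
10 -> Z


Result: WYZXZWZ


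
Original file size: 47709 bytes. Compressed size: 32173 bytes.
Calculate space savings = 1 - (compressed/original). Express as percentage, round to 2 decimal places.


ratio = compressed/original = 32173/47709 = 0.674359
savings = 1 - ratio = 1 - 0.674359 = 0.325641
as a percentage: 0.325641 * 100 = 32.56%

Space savings = 1 - 32173/47709 = 32.56%


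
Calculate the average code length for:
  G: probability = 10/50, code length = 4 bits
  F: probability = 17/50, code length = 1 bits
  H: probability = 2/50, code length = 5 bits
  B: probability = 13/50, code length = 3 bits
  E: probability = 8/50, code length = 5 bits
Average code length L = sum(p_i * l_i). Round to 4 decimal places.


Weighted contributions p_i * l_i:
  G: (10/50) * 4 = 40/50
  F: (17/50) * 1 = 17/50
  H: (2/50) * 5 = 10/50
  B: (13/50) * 3 = 39/50
  E: (8/50) * 5 = 40/50
Sum = (40 + 17 + 10 + 39 + 40)/50 = 146/50

L = 146/50 = 2.9200 bits/symbol


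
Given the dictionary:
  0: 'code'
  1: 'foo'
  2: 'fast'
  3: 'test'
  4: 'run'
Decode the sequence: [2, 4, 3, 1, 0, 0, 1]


Look up each index in the dictionary:
  2 -> 'fast'
  4 -> 'run'
  3 -> 'test'
  1 -> 'foo'
  0 -> 'code'
  0 -> 'code'
  1 -> 'foo'

Decoded: "fast run test foo code code foo"


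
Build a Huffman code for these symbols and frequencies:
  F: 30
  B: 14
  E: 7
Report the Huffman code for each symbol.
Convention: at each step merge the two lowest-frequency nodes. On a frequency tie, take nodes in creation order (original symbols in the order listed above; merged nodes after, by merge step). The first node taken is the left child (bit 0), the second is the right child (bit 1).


Huffman tree construction:
Step 1: Merge E(7) + B(14) = 21
Step 2: Merge (E+B)(21) + F(30) = 51
Read each symbol's code off the tree from the root (left child = 0, right child = 1).

Codes:
  F: 1 (length 1)
  B: 01 (length 2)
  E: 00 (length 2)
Average code length: 72/51 = 1.4118 bits/symbol


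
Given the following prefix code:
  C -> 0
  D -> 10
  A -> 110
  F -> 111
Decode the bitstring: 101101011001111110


Decoding step by step:
Bits 10 -> D
Bits 110 -> A
Bits 10 -> D
Bits 110 -> A
Bits 0 -> C
Bits 111 -> F
Bits 111 -> F
Bits 0 -> C


Decoded message: DADACFFC


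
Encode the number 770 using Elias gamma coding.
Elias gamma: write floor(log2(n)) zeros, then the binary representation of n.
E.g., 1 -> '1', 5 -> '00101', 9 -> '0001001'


num_bits = floor(log2(770)) + 1 = 10
leading_zeros = num_bits - 1 = 9
binary(770) = 1100000010

Elias gamma(770) = '000000000' + '1100000010' = 0000000001100000010 (19 bits)


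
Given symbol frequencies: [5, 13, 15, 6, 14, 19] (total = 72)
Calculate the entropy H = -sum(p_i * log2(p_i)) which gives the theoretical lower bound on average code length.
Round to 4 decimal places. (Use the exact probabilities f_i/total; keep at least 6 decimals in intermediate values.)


Per-symbol terms -p_i * log2(p_i) with p_i = f_i/72:
  p = 5/72 = 0.069444: log2(p) = -3.847997, -p*log2(p) = 0.267222
  p = 13/72 = 0.180556: log2(p) = -2.469485, -p*log2(p) = 0.445879
  p = 15/72 = 0.208333: log2(p) = -2.263034, -p*log2(p) = 0.471466
  p = 6/72 = 0.083333: log2(p) = -3.584963, -p*log2(p) = 0.298747
  p = 14/72 = 0.194444: log2(p) = -2.362570, -p*log2(p) = 0.459389
  p = 19/72 = 0.263889: log2(p) = -1.921997, -p*log2(p) = 0.507194
H = 0.267222 + 0.445879 + 0.471466 + 0.298747 + 0.459389 + 0.507194 = 2.449897

H = 2.4499 bits/symbol


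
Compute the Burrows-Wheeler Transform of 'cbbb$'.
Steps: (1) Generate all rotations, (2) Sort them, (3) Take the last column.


Rotations (sorted):
  0: $cbbb -> last char: b
  1: b$cbb -> last char: b
  2: bb$cb -> last char: b
  3: bbb$c -> last char: c
  4: cbbb$ -> last char: $


BWT = bbbc$


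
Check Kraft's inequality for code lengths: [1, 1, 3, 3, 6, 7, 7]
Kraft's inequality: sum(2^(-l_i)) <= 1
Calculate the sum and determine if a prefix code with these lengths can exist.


Sum = 2^(-1) + 2^(-1) + 2^(-3) + 2^(-3) + 2^(-6) + 2^(-7) + 2^(-7)
    = 0.5 + 0.5 + 0.125 + 0.125 + 0.015625 + 0.0078125 + 0.0078125
    = 164/128 = 1.28125
Since 1.28125 > 1, Kraft's inequality is NOT satisfied.
A prefix code with these lengths CANNOT exist.

Kraft sum = 1.28125. Not satisfied.


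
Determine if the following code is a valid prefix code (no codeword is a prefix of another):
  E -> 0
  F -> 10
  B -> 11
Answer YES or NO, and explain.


Checking each pair (does one codeword prefix another?):
  E='0' vs F='10': no prefix
  E='0' vs B='11': no prefix
  F='10' vs E='0': no prefix
  F='10' vs B='11': no prefix
  B='11' vs E='0': no prefix
  B='11' vs F='10': no prefix
No violation found over all pairs.

YES -- this is a valid prefix code. No codeword is a prefix of any other codeword.


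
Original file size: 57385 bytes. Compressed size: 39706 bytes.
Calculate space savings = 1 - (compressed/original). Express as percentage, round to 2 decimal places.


ratio = compressed/original = 39706/57385 = 0.691923
savings = 1 - ratio = 1 - 0.691923 = 0.308077
as a percentage: 0.308077 * 100 = 30.81%

Space savings = 1 - 39706/57385 = 30.81%


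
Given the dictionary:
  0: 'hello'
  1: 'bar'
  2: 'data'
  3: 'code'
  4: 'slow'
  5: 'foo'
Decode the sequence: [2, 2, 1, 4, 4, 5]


Look up each index in the dictionary:
  2 -> 'data'
  2 -> 'data'
  1 -> 'bar'
  4 -> 'slow'
  4 -> 'slow'
  5 -> 'foo'

Decoded: "data data bar slow slow foo"


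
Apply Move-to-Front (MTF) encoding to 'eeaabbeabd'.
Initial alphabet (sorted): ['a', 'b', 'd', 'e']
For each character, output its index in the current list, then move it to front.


MTF encoding:
'e': index 3 in ['a', 'b', 'd', 'e'] -> ['e', 'a', 'b', 'd']
'e': index 0 in ['e', 'a', 'b', 'd'] -> ['e', 'a', 'b', 'd']
'a': index 1 in ['e', 'a', 'b', 'd'] -> ['a', 'e', 'b', 'd']
'a': index 0 in ['a', 'e', 'b', 'd'] -> ['a', 'e', 'b', 'd']
'b': index 2 in ['a', 'e', 'b', 'd'] -> ['b', 'a', 'e', 'd']
'b': index 0 in ['b', 'a', 'e', 'd'] -> ['b', 'a', 'e', 'd']
'e': index 2 in ['b', 'a', 'e', 'd'] -> ['e', 'b', 'a', 'd']
'a': index 2 in ['e', 'b', 'a', 'd'] -> ['a', 'e', 'b', 'd']
'b': index 2 in ['a', 'e', 'b', 'd'] -> ['b', 'a', 'e', 'd']
'd': index 3 in ['b', 'a', 'e', 'd'] -> ['d', 'b', 'a', 'e']


Output: [3, 0, 1, 0, 2, 0, 2, 2, 2, 3]


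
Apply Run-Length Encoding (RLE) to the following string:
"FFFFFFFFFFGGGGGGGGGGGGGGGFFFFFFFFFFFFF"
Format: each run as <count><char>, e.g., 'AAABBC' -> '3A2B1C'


Scanning runs left to right:
  i=0: run of 'F' x 10 -> '10F'
  i=10: run of 'G' x 15 -> '15G'
  i=25: run of 'F' x 13 -> '13F'

RLE = 10F15G13F


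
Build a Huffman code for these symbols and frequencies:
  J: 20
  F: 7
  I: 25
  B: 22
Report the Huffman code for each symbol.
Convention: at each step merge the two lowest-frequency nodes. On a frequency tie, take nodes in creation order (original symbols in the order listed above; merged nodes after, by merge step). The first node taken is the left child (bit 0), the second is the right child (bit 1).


Huffman tree construction:
Step 1: Merge F(7) + J(20) = 27
Step 2: Merge B(22) + I(25) = 47
Step 3: Merge (F+J)(27) + (B+I)(47) = 74
Read each symbol's code off the tree from the root (left child = 0, right child = 1).

Codes:
  J: 01 (length 2)
  F: 00 (length 2)
  I: 11 (length 2)
  B: 10 (length 2)
Average code length: 148/74 = 2.0000 bits/symbol


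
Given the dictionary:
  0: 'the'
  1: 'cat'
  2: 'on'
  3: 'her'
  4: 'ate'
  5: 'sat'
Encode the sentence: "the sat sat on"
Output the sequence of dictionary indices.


Look up each word in the dictionary:
  'the' -> 0
  'sat' -> 5
  'sat' -> 5
  'on' -> 2

Encoded: [0, 5, 5, 2]


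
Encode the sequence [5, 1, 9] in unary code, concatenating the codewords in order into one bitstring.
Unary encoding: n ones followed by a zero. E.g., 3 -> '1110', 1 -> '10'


Encode each number as n ones followed by a terminating 0:
  5 -> 111110 (6 bits)
  1 -> 10 (2 bits)
  9 -> 1111111110 (10 bits)
Total length = 6 + 2 + 10 = 18 bits.

Unary([5, 1, 9]) = 111110101111111110 (18 bits)


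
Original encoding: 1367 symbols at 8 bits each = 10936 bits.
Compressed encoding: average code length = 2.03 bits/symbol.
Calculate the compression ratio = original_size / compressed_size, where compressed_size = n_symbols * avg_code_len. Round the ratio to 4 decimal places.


original_size = n_symbols * orig_bits = 1367 * 8 = 10936 bits
compressed_size = n_symbols * avg_code_len = 1367 * 2.03 = 2775.01 bits
ratio = original_size / compressed_size = 10936 / 2775.01 = 3.9409

Compression ratio = 3.9409


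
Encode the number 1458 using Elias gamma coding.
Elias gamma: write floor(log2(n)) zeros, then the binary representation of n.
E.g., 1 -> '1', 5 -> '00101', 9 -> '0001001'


num_bits = floor(log2(1458)) + 1 = 11
leading_zeros = num_bits - 1 = 10
binary(1458) = 10110110010

Elias gamma(1458) = '0000000000' + '10110110010' = 000000000010110110010 (21 bits)


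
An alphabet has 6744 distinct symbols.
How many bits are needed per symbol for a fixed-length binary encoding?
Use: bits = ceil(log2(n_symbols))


log2(6744) = 12.7194
Bracket: 2^12 = 4096 < 6744 <= 2^13 = 8192
So ceil(log2(6744)) = 13

bits = ceil(log2(6744)) = ceil(12.7194) = 13 bits


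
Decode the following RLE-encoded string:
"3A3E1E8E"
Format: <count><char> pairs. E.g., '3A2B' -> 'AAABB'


Expanding each <count><char> pair:
  3A -> 'AAA'
  3E -> 'EEE'
  1E -> 'E'
  8E -> 'EEEEEEEE'

Decoded = AAAEEEEEEEEEEEE


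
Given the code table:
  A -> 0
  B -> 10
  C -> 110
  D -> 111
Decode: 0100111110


Decoding:
0 -> A
10 -> B
0 -> A
111 -> D
110 -> C


Result: ABADC


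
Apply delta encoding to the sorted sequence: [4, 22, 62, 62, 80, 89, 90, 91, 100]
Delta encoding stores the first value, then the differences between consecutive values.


First value: 4
Deltas:
  22 - 4 = 18
  62 - 22 = 40
  62 - 62 = 0
  80 - 62 = 18
  89 - 80 = 9
  90 - 89 = 1
  91 - 90 = 1
  100 - 91 = 9


Delta encoded: [4, 18, 40, 0, 18, 9, 1, 1, 9]


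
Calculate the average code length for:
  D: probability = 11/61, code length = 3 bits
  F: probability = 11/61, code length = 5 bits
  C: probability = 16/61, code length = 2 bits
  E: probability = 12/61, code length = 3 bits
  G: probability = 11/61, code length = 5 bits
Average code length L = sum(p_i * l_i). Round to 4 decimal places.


Weighted contributions p_i * l_i:
  D: (11/61) * 3 = 33/61
  F: (11/61) * 5 = 55/61
  C: (16/61) * 2 = 32/61
  E: (12/61) * 3 = 36/61
  G: (11/61) * 5 = 55/61
Sum = (33 + 55 + 32 + 36 + 55)/61 = 211/61

L = 211/61 = 3.4590 bits/symbol


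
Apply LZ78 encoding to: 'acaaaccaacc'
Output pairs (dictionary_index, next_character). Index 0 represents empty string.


LZ78 encoding steps:
Dictionary: {0: ''}
Step 1: w='' (idx 0), next='a' -> output (0, 'a'), add 'a' as idx 1
Step 2: w='' (idx 0), next='c' -> output (0, 'c'), add 'c' as idx 2
Step 3: w='a' (idx 1), next='a' -> output (1, 'a'), add 'aa' as idx 3
Step 4: w='a' (idx 1), next='c' -> output (1, 'c'), add 'ac' as idx 4
Step 5: w='c' (idx 2), next='a' -> output (2, 'a'), add 'ca' as idx 5
Step 6: w='ac' (idx 4), next='c' -> output (4, 'c'), add 'acc' as idx 6


Encoded: [(0, 'a'), (0, 'c'), (1, 'a'), (1, 'c'), (2, 'a'), (4, 'c')]


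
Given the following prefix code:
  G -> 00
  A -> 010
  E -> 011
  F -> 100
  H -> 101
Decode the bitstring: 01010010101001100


Decoding step by step:
Bits 010 -> A
Bits 100 -> F
Bits 101 -> H
Bits 010 -> A
Bits 011 -> E
Bits 00 -> G


Decoded message: AFHAEG


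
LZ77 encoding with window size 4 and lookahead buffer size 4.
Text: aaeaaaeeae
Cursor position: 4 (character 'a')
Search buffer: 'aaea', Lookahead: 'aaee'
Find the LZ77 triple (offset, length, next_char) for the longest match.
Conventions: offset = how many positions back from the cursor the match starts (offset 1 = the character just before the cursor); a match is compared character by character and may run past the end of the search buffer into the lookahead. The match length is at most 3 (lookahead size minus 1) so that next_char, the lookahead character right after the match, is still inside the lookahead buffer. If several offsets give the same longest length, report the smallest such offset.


Try each offset into the search buffer:
  offset=1 (pos 3, char 'a'): match length 2
  offset=2 (pos 2, char 'e'): match length 0
  offset=3 (pos 1, char 'a'): match length 1
  offset=4 (pos 0, char 'a'): match length 3
Longest match has length 3 at offset 4.
next_char = character at position 4 + 3 = 7 -> 'e'

Best match: offset=4, length=3 (matching 'aae' starting at position 0)
LZ77 triple: (4, 3, 'e')


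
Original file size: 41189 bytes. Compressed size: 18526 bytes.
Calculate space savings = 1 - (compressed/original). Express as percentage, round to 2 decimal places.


ratio = compressed/original = 18526/41189 = 0.44978
savings = 1 - ratio = 1 - 0.44978 = 0.55022
as a percentage: 0.55022 * 100 = 55.02%

Space savings = 1 - 18526/41189 = 55.02%


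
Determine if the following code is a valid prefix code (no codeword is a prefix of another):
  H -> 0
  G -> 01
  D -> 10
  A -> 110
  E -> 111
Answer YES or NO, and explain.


Checking each pair (does one codeword prefix another?):
  H='0' vs G='01': prefix -- VIOLATION

NO -- this is NOT a valid prefix code. H (0) is a prefix of G (01).


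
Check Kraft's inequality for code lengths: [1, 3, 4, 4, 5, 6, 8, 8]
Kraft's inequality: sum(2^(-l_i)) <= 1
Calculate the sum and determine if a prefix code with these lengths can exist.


Sum = 2^(-1) + 2^(-3) + 2^(-4) + 2^(-4) + 2^(-5) + 2^(-6) + 2^(-8) + 2^(-8)
    = 0.5 + 0.125 + 0.0625 + 0.0625 + 0.03125 + 0.015625 + 0.00390625 + 0.00390625
    = 206/256 = 0.8046875
Since 0.8046875 <= 1, Kraft's inequality IS satisfied.
A prefix code with these lengths CAN exist.

Kraft sum = 0.8046875. Satisfied.


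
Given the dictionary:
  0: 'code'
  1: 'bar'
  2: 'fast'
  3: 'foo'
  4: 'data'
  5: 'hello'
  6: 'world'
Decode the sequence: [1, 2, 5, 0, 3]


Look up each index in the dictionary:
  1 -> 'bar'
  2 -> 'fast'
  5 -> 'hello'
  0 -> 'code'
  3 -> 'foo'

Decoded: "bar fast hello code foo"


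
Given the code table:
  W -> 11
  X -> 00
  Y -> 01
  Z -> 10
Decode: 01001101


Decoding:
01 -> Y
00 -> X
11 -> W
01 -> Y


Result: YXWY


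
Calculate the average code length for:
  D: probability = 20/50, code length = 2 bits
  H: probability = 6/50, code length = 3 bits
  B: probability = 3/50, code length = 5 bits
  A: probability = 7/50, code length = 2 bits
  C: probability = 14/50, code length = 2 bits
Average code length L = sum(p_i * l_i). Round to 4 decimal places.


Weighted contributions p_i * l_i:
  D: (20/50) * 2 = 40/50
  H: (6/50) * 3 = 18/50
  B: (3/50) * 5 = 15/50
  A: (7/50) * 2 = 14/50
  C: (14/50) * 2 = 28/50
Sum = (40 + 18 + 15 + 14 + 28)/50 = 115/50

L = 115/50 = 2.3000 bits/symbol


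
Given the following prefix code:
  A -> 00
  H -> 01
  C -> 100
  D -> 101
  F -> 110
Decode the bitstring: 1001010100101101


Decoding step by step:
Bits 100 -> C
Bits 101 -> D
Bits 01 -> H
Bits 00 -> A
Bits 101 -> D
Bits 101 -> D


Decoded message: CDHADD


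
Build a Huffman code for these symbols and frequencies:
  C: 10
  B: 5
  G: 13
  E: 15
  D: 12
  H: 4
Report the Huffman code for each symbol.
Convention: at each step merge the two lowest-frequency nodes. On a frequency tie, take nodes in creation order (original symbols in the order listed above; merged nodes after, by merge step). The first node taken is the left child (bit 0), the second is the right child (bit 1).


Huffman tree construction:
Step 1: Merge H(4) + B(5) = 9
Step 2: Merge (H+B)(9) + C(10) = 19
Step 3: Merge D(12) + G(13) = 25
Step 4: Merge E(15) + ((H+B)+C)(19) = 34
Step 5: Merge (D+G)(25) + (E+((H+B)+C))(34) = 59
Read each symbol's code off the tree from the root (left child = 0, right child = 1).

Codes:
  C: 111 (length 3)
  B: 1101 (length 4)
  G: 01 (length 2)
  E: 10 (length 2)
  D: 00 (length 2)
  H: 1100 (length 4)
Average code length: 146/59 = 2.4746 bits/symbol


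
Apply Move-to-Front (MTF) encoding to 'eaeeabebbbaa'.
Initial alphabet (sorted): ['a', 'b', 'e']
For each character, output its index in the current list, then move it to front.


MTF encoding:
'e': index 2 in ['a', 'b', 'e'] -> ['e', 'a', 'b']
'a': index 1 in ['e', 'a', 'b'] -> ['a', 'e', 'b']
'e': index 1 in ['a', 'e', 'b'] -> ['e', 'a', 'b']
'e': index 0 in ['e', 'a', 'b'] -> ['e', 'a', 'b']
'a': index 1 in ['e', 'a', 'b'] -> ['a', 'e', 'b']
'b': index 2 in ['a', 'e', 'b'] -> ['b', 'a', 'e']
'e': index 2 in ['b', 'a', 'e'] -> ['e', 'b', 'a']
'b': index 1 in ['e', 'b', 'a'] -> ['b', 'e', 'a']
'b': index 0 in ['b', 'e', 'a'] -> ['b', 'e', 'a']
'b': index 0 in ['b', 'e', 'a'] -> ['b', 'e', 'a']
'a': index 2 in ['b', 'e', 'a'] -> ['a', 'b', 'e']
'a': index 0 in ['a', 'b', 'e'] -> ['a', 'b', 'e']


Output: [2, 1, 1, 0, 1, 2, 2, 1, 0, 0, 2, 0]


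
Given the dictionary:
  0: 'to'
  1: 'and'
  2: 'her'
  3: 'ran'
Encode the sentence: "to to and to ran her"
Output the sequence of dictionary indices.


Look up each word in the dictionary:
  'to' -> 0
  'to' -> 0
  'and' -> 1
  'to' -> 0
  'ran' -> 3
  'her' -> 2

Encoded: [0, 0, 1, 0, 3, 2]


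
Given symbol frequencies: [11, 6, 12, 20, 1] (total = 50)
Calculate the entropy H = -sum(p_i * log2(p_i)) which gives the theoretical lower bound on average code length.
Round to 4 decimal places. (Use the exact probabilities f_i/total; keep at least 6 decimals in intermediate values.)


Per-symbol terms -p_i * log2(p_i) with p_i = f_i/50:
  p = 11/50 = 0.220000: log2(p) = -2.184425, -p*log2(p) = 0.480573
  p = 6/50 = 0.120000: log2(p) = -3.058894, -p*log2(p) = 0.367067
  p = 12/50 = 0.240000: log2(p) = -2.058894, -p*log2(p) = 0.494134
  p = 20/50 = 0.400000: log2(p) = -1.321928, -p*log2(p) = 0.528771
  p = 1/50 = 0.020000: log2(p) = -5.643856, -p*log2(p) = 0.112877
H = 0.480573 + 0.367067 + 0.494134 + 0.528771 + 0.112877 = 1.983422

H = 1.9834 bits/symbol


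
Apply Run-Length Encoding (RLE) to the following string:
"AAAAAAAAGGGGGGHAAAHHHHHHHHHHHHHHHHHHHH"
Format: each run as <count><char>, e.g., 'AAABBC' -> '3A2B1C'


Scanning runs left to right:
  i=0: run of 'A' x 8 -> '8A'
  i=8: run of 'G' x 6 -> '6G'
  i=14: run of 'H' x 1 -> '1H'
  i=15: run of 'A' x 3 -> '3A'
  i=18: run of 'H' x 20 -> '20H'

RLE = 8A6G1H3A20H


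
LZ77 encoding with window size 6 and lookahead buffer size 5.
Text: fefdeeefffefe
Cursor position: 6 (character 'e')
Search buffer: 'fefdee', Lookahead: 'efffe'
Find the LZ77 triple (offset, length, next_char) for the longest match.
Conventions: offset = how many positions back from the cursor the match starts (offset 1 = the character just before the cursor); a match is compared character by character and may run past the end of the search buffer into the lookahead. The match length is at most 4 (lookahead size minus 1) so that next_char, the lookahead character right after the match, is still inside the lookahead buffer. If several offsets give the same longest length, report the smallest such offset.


Try each offset into the search buffer:
  offset=1 (pos 5, char 'e'): match length 1
  offset=2 (pos 4, char 'e'): match length 1
  offset=3 (pos 3, char 'd'): match length 0
  offset=4 (pos 2, char 'f'): match length 0
  offset=5 (pos 1, char 'e'): match length 2
  offset=6 (pos 0, char 'f'): match length 0
Longest match has length 2 at offset 5.
next_char = character at position 6 + 2 = 8 -> 'f'

Best match: offset=5, length=2 (matching 'ef' starting at position 1)
LZ77 triple: (5, 2, 'f')


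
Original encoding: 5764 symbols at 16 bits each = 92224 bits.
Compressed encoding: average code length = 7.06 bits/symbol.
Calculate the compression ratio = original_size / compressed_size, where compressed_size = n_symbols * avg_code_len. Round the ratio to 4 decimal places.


original_size = n_symbols * orig_bits = 5764 * 16 = 92224 bits
compressed_size = n_symbols * avg_code_len = 5764 * 7.06 = 40693.84 bits
ratio = original_size / compressed_size = 92224 / 40693.84 = 2.2663

Compression ratio = 2.2663


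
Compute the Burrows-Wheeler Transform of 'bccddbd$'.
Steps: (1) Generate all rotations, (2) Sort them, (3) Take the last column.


Rotations (sorted):
  0: $bccddbd -> last char: d
  1: bccddbd$ -> last char: $
  2: bd$bccdd -> last char: d
  3: ccddbd$b -> last char: b
  4: cddbd$bc -> last char: c
  5: d$bccddb -> last char: b
  6: dbd$bccd -> last char: d
  7: ddbd$bcc -> last char: c


BWT = d$dbcbdc


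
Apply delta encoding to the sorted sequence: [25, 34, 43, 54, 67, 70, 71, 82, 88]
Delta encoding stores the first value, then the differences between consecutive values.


First value: 25
Deltas:
  34 - 25 = 9
  43 - 34 = 9
  54 - 43 = 11
  67 - 54 = 13
  70 - 67 = 3
  71 - 70 = 1
  82 - 71 = 11
  88 - 82 = 6


Delta encoded: [25, 9, 9, 11, 13, 3, 1, 11, 6]


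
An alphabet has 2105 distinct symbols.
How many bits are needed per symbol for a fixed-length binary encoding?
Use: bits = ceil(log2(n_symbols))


log2(2105) = 11.0396
Bracket: 2^11 = 2048 < 2105 <= 2^12 = 4096
So ceil(log2(2105)) = 12

bits = ceil(log2(2105)) = ceil(11.0396) = 12 bits


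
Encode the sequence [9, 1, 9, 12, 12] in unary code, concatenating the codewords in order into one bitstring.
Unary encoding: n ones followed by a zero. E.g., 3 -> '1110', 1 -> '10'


Encode each number as n ones followed by a terminating 0:
  9 -> 1111111110 (10 bits)
  1 -> 10 (2 bits)
  9 -> 1111111110 (10 bits)
  12 -> 1111111111110 (13 bits)
  12 -> 1111111111110 (13 bits)
Total length = 10 + 2 + 10 + 13 + 13 = 48 bits.

Unary([9, 1, 9, 12, 12]) = 111111111010111111111011111111111101111111111110 (48 bits)


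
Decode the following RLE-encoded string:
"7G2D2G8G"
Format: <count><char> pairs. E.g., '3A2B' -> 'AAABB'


Expanding each <count><char> pair:
  7G -> 'GGGGGGG'
  2D -> 'DD'
  2G -> 'GG'
  8G -> 'GGGGGGGG'

Decoded = GGGGGGGDDGGGGGGGGGG


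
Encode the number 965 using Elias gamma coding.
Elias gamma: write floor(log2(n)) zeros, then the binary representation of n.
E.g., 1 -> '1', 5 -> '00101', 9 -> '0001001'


num_bits = floor(log2(965)) + 1 = 10
leading_zeros = num_bits - 1 = 9
binary(965) = 1111000101

Elias gamma(965) = '000000000' + '1111000101' = 0000000001111000101 (19 bits)
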